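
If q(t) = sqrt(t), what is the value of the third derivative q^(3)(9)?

1/648

The coefficient of (t - 9)^3 in the expansion is 1/3888, so q′′′(9) = 3! * (1/3888) = 1/648.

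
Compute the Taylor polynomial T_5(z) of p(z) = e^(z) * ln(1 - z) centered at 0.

Expand each factor separately, then convolve coefficients.
[z^0] = 0;  [z^1] = -1;  [z^2] = -3/2;  [z^3] = -4/3;  [z^4] = -1;  [z^5] = -89/120.

-89*z^5/120 - z^4 - 4*z^3/3 - 3*z^2/2 - z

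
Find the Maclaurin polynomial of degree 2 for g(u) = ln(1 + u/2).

-u^2/8 + u/2

Differentiate repeatedly and evaluate at the center.
g(0) = 0
g′(0) = 1/2
g′′(0) = -1/4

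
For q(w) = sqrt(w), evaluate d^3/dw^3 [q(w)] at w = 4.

From the series, [(w - 4)^3] q = 1/512; multiply by 3! = 6 to get 3/256.

3/256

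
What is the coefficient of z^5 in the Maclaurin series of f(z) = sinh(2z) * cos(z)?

Take the Cauchy product of the two expansions.
So c_5 = f^(5)(0)/5! = -19/60.

-19/60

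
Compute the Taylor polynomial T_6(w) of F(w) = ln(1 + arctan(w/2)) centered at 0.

Substitute the inner expansion into the outer series and collect powers.
F(0) = 0
F′(0) = 1/2
F′′(0) = -1/4
F′′′(0) = 0
F^(4)(0) = 1/8
F^(5)(0) = 1/4
F^(6)(0) = -1
The Taylor polynomial is Σ F^(k)(0)/k! · w^k.

-w^6/720 + w^5/480 + w^4/192 - w^2/8 + w/2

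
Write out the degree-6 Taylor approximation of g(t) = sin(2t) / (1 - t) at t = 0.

Take the Cauchy product of the two expansions.
g(0) = 0
g′(0) = 2
g′′(0) = 4
g′′′(0) = 4
g^(4)(0) = 16
g^(5)(0) = 112
g^(6)(0) = 672

14*t^6/15 + 14*t^5/15 + 2*t^4/3 + 2*t^3/3 + 2*t^2 + 2*t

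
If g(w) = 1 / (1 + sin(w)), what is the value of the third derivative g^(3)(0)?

Use the geometric series for the reciprocal, then substitute.
The coefficient of w^3 in the expansion is -5/6, so g′′′(0) = 3! * (-5/6) = -5.

-5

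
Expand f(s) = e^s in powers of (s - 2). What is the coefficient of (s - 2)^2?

f(2) = e^(2)
f′(2) = e^(2)
f′′(2) = e^(2)

e^(2)/2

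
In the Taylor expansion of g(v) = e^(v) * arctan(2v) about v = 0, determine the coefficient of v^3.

Take the Cauchy product of the two expansions.
g(0) = 0
g′(0) = 2
g′′(0) = 4
g′′′(0) = -10
Then c_k = g^(k)(0)/k! gives each Taylor coefficient.

-5/3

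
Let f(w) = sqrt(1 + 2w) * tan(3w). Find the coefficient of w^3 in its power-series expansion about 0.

Expand each factor separately, then convolve coefficients.
f(0) = 0
f′(0) = 3
f′′(0) = 6
f′′′(0) = 45
So c_3 = f′′′(0)/3! = 15/2.

15/2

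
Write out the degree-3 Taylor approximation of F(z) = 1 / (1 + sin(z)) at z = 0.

Expand as Σ (-1)^k u^k with u equal to the inner function's series.
F(0) = 1
F′(0) = -1
F′′(0) = 2
F′′′(0) = -5

-5*z^3/6 + z^2 - z + 1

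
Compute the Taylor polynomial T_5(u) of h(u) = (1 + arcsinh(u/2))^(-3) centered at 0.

-649*u^5/1280 + 13*u^4/16 - 19*u^3/16 + 3*u^2/2 - 3*u/2 + 1

Compose series: expand the inner function first, then feed it into the outer expansion.
h(0) = 1
h′(0) = -3/2
h′′(0) = 3
h′′′(0) = -57/8
h^(4)(0) = 39/2
h^(5)(0) = -1947/32
The Taylor polynomial is Σ h^(k)(0)/k! · u^k.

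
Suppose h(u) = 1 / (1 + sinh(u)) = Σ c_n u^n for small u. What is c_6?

77/45

Use the geometric series for the reciprocal, then substitute.
[u^0] = 1;  [u^1] = -1;  [u^2] = 1;  [u^3] = -7/6;  [u^4] = 4/3;  [u^5] = -181/120;  [u^6] = 77/45.
So c_6 = h^(6)(0)/6! = 77/45.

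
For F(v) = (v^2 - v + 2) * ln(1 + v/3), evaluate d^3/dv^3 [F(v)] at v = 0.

Shift and add copies of the series according to the polynomial's terms.
The coefficient of v^3 in the expansion is 67/162, so F′′′(0) = 3! * (67/162) = 67/27.

67/27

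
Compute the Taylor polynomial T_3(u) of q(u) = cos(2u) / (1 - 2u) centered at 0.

Multiply the two series term by term and collect like powers.

4*u^3 + 2*u^2 + 2*u + 1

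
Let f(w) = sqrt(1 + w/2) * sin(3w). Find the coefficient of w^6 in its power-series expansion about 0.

19401/40960

Write out both Maclaurin series and multiply, keeping only the needed powers.
f(0) = 0
f′(0) = 3
f′′(0) = 3/2
f′′′(0) = -441/16
f^(4)(0) = -423/16
f^(5)(0) = 66303/256
f^(6)(0) = 174609/512
So c_6 = f^(6)(0)/6! = 19401/40960.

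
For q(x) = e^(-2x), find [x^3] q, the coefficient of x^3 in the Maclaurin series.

q(0) = 1
q′(0) = -2
q′′(0) = 4
q′′′(0) = -8

-4/3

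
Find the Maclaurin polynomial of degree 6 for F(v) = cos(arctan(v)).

Let u equal the inner series; expand the outer function in u and truncate.
F(0) = 1
F′(0) = 0
F′′(0) = -1
F′′′(0) = 0
F^(4)(0) = 9
F^(5)(0) = 0
F^(6)(0) = -225

-5*v^6/16 + 3*v^4/8 - v^2/2 + 1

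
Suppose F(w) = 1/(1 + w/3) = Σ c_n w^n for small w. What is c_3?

-1/27

Compute the successive derivatives at the expansion point and divide by k!.
F(0) = 1
F′(0) = -1/3
F′′(0) = 2/9
F′′′(0) = -2/9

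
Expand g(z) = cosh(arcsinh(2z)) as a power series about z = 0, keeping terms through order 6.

4*z^6 - 2*z^4 + 2*z^2 + 1

Plug the Maclaurin series of the inner function into that of the outer and collect terms.
g(0) = 1
g′(0) = 0
g′′(0) = 4
g′′′(0) = 0
g^(4)(0) = -48
g^(5)(0) = 0
g^(6)(0) = 2880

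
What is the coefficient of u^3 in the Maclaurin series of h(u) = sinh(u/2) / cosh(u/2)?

Divide the numerator series by the denominator series (power-series long division).
h(0) = 0
h′(0) = 1/2
h′′(0) = 0
h′′′(0) = -1/4
So c_3 = h′′′(0)/3! = -1/24.

-1/24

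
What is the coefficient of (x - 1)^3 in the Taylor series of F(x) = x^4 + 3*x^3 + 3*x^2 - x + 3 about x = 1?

7

Use the known series and substitute for the argument.
F(1) = 9
F′(1) = 18
F′′(1) = 36
F′′′(1) = 42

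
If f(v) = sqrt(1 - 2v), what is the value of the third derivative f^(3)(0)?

Differentiate repeatedly and evaluate at the center.
The coefficient of v^3 in the expansion is -1/2, so f′′′(0) = 3! * (-1/2) = -3.

-3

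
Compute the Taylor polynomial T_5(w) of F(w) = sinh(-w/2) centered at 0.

[w^0] = 0;  [w^1] = -1/2;  [w^2] = 0;  [w^3] = -1/48;  [w^4] = 0;  [w^5] = -1/3840.

-w^5/3840 - w^3/48 - w/2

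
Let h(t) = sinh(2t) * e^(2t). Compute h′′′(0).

Expand each factor separately, then convolve coefficients.
From the series, [t^3] h = 16/3; multiply by 3! = 6 to get 32.

32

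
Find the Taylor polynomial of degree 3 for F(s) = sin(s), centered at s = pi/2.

1 - (s - pi/2)^2/2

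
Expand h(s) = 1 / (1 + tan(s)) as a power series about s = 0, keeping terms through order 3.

-4*s^3/3 + s^2 - s + 1

Write 1/(1+u) = 1 - u + u^2 - u^3 + ... and substitute the series for u.
[s^0] = 1;  [s^1] = -1;  [s^2] = 1;  [s^3] = -4/3.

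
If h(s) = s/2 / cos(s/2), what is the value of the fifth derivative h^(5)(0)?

25/32

Write the quotient as an unknown series and match coefficients against numerator = denominator · series.
The coefficient of s^5 in the expansion is 5/768, so h^(5)(0) = 5! * (5/768) = 25/32.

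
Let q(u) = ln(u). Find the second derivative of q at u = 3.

-1/9

The coefficient of (u - 3)^2 in the expansion is -1/18, so q′′(3) = 2! * (-1/18) = -1/9.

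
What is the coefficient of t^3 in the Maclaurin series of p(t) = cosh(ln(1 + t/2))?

Let u equal the inner series; expand the outer function in u and truncate.
[t^0] = 1;  [t^1] = 0;  [t^2] = 1/8;  [t^3] = -1/16.

-1/16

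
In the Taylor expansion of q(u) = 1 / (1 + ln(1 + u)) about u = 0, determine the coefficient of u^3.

-7/3

Use the geometric series for the reciprocal, then substitute.
q(0) = 1
q′(0) = -1
q′′(0) = 3
q′′′(0) = -14
So c_3 = q′′′(0)/3! = -7/3.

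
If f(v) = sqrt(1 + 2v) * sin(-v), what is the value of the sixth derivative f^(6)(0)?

Take the Cauchy product of the two expansions.
The coefficient of v^6 in the expansion is -4/5, so f^(6)(0) = 6! * (-4/5) = -576.

-576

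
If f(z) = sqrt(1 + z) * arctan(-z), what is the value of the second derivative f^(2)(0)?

Write out both Maclaurin series and multiply, keeping only the needed powers.
The coefficient of z^2 in the expansion is -1/2, so f′′(0) = 2! * (-1/2) = -1.

-1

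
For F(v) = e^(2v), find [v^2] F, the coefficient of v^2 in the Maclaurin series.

[v^0] = 1;  [v^1] = 2;  [v^2] = 2.
So c_2 = F′′(0)/2! = 2.

2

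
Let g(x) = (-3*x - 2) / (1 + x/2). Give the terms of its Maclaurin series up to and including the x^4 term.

x^4/4 - x^3/2 + x^2 - 2*x - 2

Shift and add copies of the series according to the polynomial's terms.
[x^0] = -2;  [x^1] = -2;  [x^2] = 1;  [x^3] = -1/2;  [x^4] = 1/4.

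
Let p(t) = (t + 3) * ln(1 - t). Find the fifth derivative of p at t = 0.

-102

Distribute the polynomial across the series and collect like powers.
From the series, [t^5] p = -17/20; multiply by 5! = 120 to get -102.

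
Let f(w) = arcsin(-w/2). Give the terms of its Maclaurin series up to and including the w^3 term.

-w^3/48 - w/2

f(0) = 0
f′(0) = -1/2
f′′(0) = 0
f′′′(0) = -1/8
Then c_k = f^(k)(0)/k! gives each Taylor coefficient.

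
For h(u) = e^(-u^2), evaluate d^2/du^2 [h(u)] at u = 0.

-2

Compute the successive derivatives at the expansion point and divide by k!.
The coefficient of u^2 in the expansion is -1, so h′′(0) = 2! * (-1) = -2.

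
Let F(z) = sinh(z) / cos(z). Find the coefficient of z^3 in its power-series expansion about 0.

Divide the numerator series by the denominator series (power-series long division).
F(0) = 0
F′(0) = 1
F′′(0) = 0
F′′′(0) = 4

2/3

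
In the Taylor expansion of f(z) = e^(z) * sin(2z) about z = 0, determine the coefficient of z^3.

Multiply the two series term by term and collect like powers.
[z^0] = 0;  [z^1] = 2;  [z^2] = 2;  [z^3] = -1/3.

-1/3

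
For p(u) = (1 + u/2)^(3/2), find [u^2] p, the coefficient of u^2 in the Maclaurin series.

p(0) = 1
p′(0) = 3/4
p′′(0) = 3/16
Then c_k = p^(k)(0)/k! gives each Taylor coefficient.

3/32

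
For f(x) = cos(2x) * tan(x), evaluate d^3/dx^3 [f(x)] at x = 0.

Multiply the two series term by term and collect like powers.
From the series, [x^3] f = -5/3; multiply by 3! = 6 to get -10.

-10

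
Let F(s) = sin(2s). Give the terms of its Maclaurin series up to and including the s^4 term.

F(0) = 0
F′(0) = 2
F′′(0) = 0
F′′′(0) = -8
F^(4)(0) = 0
Then c_k = F^(k)(0)/k! gives each Taylor coefficient.

-4*s^3/3 + 2*s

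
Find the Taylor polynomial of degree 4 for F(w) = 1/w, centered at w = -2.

Differentiate repeatedly and evaluate at the center.
F(-2) = -1/2
F′(-2) = -1/4
F′′(-2) = -1/4
F′′′(-2) = -3/8
F^(4)(-2) = -3/4

-(w + 2)^4/32 - (w + 2)^3/16 - (w + 2)^2/8 - (w + 2)/4 - 1/2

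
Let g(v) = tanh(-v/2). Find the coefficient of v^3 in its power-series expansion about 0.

Differentiate repeatedly and evaluate at the center.
g(0) = 0
g′(0) = -1/2
g′′(0) = 0
g′′′(0) = 1/4
Dividing each by k! gives the coefficients c_0, ..., c_3.

1/24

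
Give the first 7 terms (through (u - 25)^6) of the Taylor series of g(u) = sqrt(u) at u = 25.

-21*(u - 25)^6/50000000000 + 7*(u - 25)^5/500000000 - (u - 25)^4/2000000 + (u - 25)^3/50000 - (u - 25)^2/1000 + (u - 25)/10 + 5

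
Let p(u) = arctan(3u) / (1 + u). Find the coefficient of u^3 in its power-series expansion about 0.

Expand each factor separately, then convolve coefficients.
p(0) = 0
p′(0) = 3
p′′(0) = -6
p′′′(0) = -36
So c_3 = p′′′(0)/3! = -6.

-6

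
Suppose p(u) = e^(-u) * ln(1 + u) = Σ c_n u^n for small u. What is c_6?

-83/144

Write out both Maclaurin series and multiply, keeping only the needed powers.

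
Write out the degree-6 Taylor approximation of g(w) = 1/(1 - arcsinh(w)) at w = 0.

23*w^6/45 + 23*w^5/40 + 2*w^4/3 + 5*w^3/6 + w^2 + w + 1

Plug the Maclaurin series of the inner function into that of the outer and collect terms.
g(0) = 1
g′(0) = 1
g′′(0) = 2
g′′′(0) = 5
g^(4)(0) = 16
g^(5)(0) = 69
g^(6)(0) = 368
The Taylor polynomial is Σ g^(k)(0)/k! · w^k.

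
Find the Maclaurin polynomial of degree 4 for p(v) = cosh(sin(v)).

-v^4/8 + v^2/2 + 1

Substitute the inner expansion into the outer series and collect powers.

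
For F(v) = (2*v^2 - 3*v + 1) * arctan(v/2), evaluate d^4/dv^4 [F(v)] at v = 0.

Shift and add copies of the series according to the polynomial's terms.
The coefficient of v^4 in the expansion is 1/8, so F^(4)(0) = 4! * (1/8) = 3.

3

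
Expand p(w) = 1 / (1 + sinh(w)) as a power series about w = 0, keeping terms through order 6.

Expand as Σ (-1)^k u^k with u equal to the inner function's series.

77*w^6/45 - 181*w^5/120 + 4*w^4/3 - 7*w^3/6 + w^2 - w + 1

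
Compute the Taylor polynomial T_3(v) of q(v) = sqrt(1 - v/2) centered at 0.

-v^3/128 - v^2/32 - v/4 + 1

Use the known series and substitute for the argument.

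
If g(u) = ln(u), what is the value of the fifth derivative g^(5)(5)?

From the series, [(u - 5)^5] g = 1/15625; multiply by 5! = 120 to get 24/3125.

24/3125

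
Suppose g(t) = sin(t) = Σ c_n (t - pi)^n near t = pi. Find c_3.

1/6

g(pi) = 0
g′(pi) = -1
g′′(pi) = 0
g′′′(pi) = 1
So c_3 = g′′′(pi)/3! = 1/6.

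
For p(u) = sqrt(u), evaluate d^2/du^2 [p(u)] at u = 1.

-1/4

The coefficient of (u - 1)^2 in the expansion is -1/8, so p′′(1) = 2! * (-1/8) = -1/4.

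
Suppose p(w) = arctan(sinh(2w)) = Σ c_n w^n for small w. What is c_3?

Plug the Maclaurin series of the inner function into that of the outer and collect terms.
[w^0] = 0;  [w^1] = 2;  [w^2] = 0;  [w^3] = -4/3.

-4/3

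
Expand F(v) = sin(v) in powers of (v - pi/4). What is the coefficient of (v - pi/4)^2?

F(pi/4) = sqrt(2)/2
F′(pi/4) = sqrt(2)/2
F′′(pi/4) = -sqrt(2)/2
So c_2 = F′′(pi/4)/2! = -sqrt(2)/4.

-sqrt(2)/4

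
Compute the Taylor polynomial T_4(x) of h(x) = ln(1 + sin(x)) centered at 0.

-x^4/12 + x^3/6 - x^2/2 + x

Substitute the inner expansion into the outer series and collect powers.
h(0) = 0
h′(0) = 1
h′′(0) = -1
h′′′(0) = 1
h^(4)(0) = -2
The Taylor polynomial is Σ h^(k)(0)/k! · x^k.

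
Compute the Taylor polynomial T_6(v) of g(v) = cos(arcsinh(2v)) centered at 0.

Compose series: expand the inner function first, then feed it into the outer expansion.
[v^0] = 1;  [v^1] = 0;  [v^2] = -2;  [v^3] = 0;  [v^4] = 10/3;  [v^5] = 0;  [v^6] = -68/9.

-68*v^6/9 + 10*v^4/3 - 2*v^2 + 1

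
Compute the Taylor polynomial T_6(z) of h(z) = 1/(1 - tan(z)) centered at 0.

Plug the Maclaurin series of the inner function into that of the outer and collect terms.
h(0) = 1
h′(0) = 1
h′′(0) = 2
h′′′(0) = 8
h^(4)(0) = 40
h^(5)(0) = 256
h^(6)(0) = 1952
Then c_k = h^(k)(0)/k! gives each Taylor coefficient.

122*z^6/45 + 32*z^5/15 + 5*z^4/3 + 4*z^3/3 + z^2 + z + 1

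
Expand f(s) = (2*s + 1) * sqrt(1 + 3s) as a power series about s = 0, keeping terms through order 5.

81*s^5/256 + 27*s^4/128 - 9*s^3/16 + 15*s^2/8 + 7*s/2 + 1

Multiply each power in the prefactor through the base expansion.
f(0) = 1
f′(0) = 7/2
f′′(0) = 15/4
f′′′(0) = -27/8
f^(4)(0) = 81/16
f^(5)(0) = 1215/32
Dividing each by k! gives the coefficients c_0, ..., c_5.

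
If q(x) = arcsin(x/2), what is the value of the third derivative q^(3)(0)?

The coefficient of x^3 in the expansion is 1/48, so q′′′(0) = 3! * (1/48) = 1/8.

1/8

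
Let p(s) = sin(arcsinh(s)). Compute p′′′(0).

Substitute the inner expansion into the outer series and collect powers.
From the series, [s^3] p = -1/3; multiply by 3! = 6 to get -2.

-2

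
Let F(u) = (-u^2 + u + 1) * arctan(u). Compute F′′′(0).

-8

Distribute the polynomial across the series and collect like powers.
From the series, [u^3] F = -4/3; multiply by 3! = 6 to get -8.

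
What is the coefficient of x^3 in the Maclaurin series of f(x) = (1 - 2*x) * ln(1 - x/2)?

Shift and add copies of the series according to the polynomial's terms.
f(0) = 0
f′(0) = -1/2
f′′(0) = 7/4
f′′′(0) = 5/4
The Taylor polynomial is Σ f^(k)(0)/k! · x^k.

5/24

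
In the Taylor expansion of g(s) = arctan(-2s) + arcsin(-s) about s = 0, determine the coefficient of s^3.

5/2

Expand each term separately and add.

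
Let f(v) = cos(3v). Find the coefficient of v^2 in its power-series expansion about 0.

-9/2

f(0) = 1
f′(0) = 0
f′′(0) = -9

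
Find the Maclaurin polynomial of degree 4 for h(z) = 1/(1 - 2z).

h(0) = 1
h′(0) = 2
h′′(0) = 8
h′′′(0) = 48
h^(4)(0) = 384
Then c_k = h^(k)(0)/k! gives each Taylor coefficient.

16*z^4 + 8*z^3 + 4*z^2 + 2*z + 1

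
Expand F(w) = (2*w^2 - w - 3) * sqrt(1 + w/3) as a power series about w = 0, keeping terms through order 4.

-11*w^4/384 + 49*w^3/144 + 15*w^2/8 - 3*w/2 - 3

Shift and add copies of the series according to the polynomial's terms.
[w^0] = -3;  [w^1] = -3/2;  [w^2] = 15/8;  [w^3] = 49/144;  [w^4] = -11/384.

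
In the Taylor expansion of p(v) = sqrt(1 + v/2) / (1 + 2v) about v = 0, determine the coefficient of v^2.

111/32

Write out both Maclaurin series and multiply, keeping only the needed powers.
p(0) = 1
p′(0) = -7/4
p′′(0) = 111/16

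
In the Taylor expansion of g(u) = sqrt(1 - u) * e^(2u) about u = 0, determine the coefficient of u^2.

7/8

Take the Cauchy product of the two expansions.
g(0) = 1
g′(0) = 3/2
g′′(0) = 7/4
So c_2 = g′′(0)/2! = 7/8.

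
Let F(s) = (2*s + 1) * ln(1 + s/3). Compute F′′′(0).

Multiply each power in the prefactor through the base expansion.
The coefficient of s^3 in the expansion is -8/81, so F′′′(0) = 3! * (-8/81) = -16/27.

-16/27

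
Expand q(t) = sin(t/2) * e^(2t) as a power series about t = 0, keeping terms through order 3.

47*t^3/48 + t^2 + t/2

Write out both Maclaurin series and multiply, keeping only the needed powers.
[t^0] = 0;  [t^1] = 1/2;  [t^2] = 1;  [t^3] = 47/48.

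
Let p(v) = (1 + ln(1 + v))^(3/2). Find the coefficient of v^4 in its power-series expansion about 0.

11/128

Compose series: expand the inner function first, then feed it into the outer expansion.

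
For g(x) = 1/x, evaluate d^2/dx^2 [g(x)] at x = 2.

Apply the Taylor formula c_k = f^(k)(a)/k!.
The coefficient of (x - 2)^2 in the expansion is 1/8, so g′′(2) = 2! * (1/8) = 1/4.

1/4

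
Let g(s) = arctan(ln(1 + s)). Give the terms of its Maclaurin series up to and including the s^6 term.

-s^6/24 - 11*s^5/60 + s^4/4 - s^2/2 + s

Let u equal the inner series; expand the outer function in u and truncate.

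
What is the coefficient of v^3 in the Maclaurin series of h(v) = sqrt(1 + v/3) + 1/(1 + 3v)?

-11663/432

Expand each term separately and add.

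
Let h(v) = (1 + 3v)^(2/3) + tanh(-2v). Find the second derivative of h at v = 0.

Expand each term separately and add.
From the series, [v^2] h = -1; multiply by 2! = 2 to get -2.

-2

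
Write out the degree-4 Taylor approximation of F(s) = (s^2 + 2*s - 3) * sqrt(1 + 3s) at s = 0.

1503*s^4/128 - 93*s^3/16 + 59*s^2/8 - 5*s/2 - 3

Multiply each power in the prefactor through the base expansion.
F(0) = -3
F′(0) = -5/2
F′′(0) = 59/4
F′′′(0) = -279/8
F^(4)(0) = 4509/16
Dividing each by k! gives the coefficients c_0, ..., c_4.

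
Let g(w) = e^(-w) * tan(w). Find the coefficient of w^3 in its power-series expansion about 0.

5/6

Expand each factor separately, then convolve coefficients.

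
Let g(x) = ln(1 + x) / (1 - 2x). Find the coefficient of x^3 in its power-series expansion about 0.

Take the Cauchy product of the two expansions.
[x^0] = 0;  [x^1] = 1;  [x^2] = 3/2;  [x^3] = 10/3.
So c_3 = g′′′(0)/3! = 10/3.

10/3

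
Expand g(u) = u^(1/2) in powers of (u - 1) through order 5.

Use the known series and substitute for the argument.

7*(u - 1)^5/256 - 5*(u - 1)^4/128 + (u - 1)^3/16 - (u - 1)^2/8 + (u - 1)/2 + 1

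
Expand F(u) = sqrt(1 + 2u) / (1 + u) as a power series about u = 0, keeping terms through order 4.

-13*u^4/8 + u^3 - u^2/2 + 1

Expand each factor separately, then convolve coefficients.
[u^0] = 1;  [u^1] = 0;  [u^2] = -1/2;  [u^3] = 1;  [u^4] = -13/8.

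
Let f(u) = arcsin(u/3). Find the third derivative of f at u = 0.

1/27

Use the known series and substitute for the argument.
The coefficient of u^3 in the expansion is 1/162, so f′′′(0) = 3! * (1/162) = 1/27.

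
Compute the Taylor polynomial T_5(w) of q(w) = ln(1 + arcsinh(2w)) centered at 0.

52*w^5/15 - 4*w^4/3 + 4*w^3/3 - 2*w^2 + 2*w

Let u equal the inner series; expand the outer function in u and truncate.
[w^0] = 0;  [w^1] = 2;  [w^2] = -2;  [w^3] = 4/3;  [w^4] = -4/3;  [w^5] = 52/15.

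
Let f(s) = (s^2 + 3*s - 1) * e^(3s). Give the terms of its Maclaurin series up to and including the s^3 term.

12*s^3 + 11*s^2/2 - 1

Multiply each power in the prefactor through the base expansion.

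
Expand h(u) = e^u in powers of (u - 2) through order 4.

Compute the successive derivatives at the expansion point and divide by k!.
h(2) = e^(2)
h′(2) = e^(2)
h′′(2) = e^(2)
h′′′(2) = e^(2)
h^(4)(2) = e^(2)
The Taylor polynomial is Σ h^(k)(2)/k! · (u - 2)^k.

(u - 2)^4*e^(2)/24 + (u - 2)^3*e^(2)/6 + (u - 2)^2*e^(2)/2 + (u - 2)*e^(2) + e^(2)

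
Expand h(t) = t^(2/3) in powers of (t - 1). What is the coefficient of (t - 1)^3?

4/81

h(1) = 1
h′(1) = 2/3
h′′(1) = -2/9
h′′′(1) = 8/27
So c_3 = h′′′(1)/3! = 4/81.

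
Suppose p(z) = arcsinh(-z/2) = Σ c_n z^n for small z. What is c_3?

1/48

Differentiate repeatedly and evaluate at the center.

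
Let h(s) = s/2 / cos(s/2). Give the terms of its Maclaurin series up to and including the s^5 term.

Invert the denominator's series and multiply.
h(0) = 0
h′(0) = 1/2
h′′(0) = 0
h′′′(0) = 3/8
h^(4)(0) = 0
h^(5)(0) = 25/32

5*s^5/768 + s^3/16 + s/2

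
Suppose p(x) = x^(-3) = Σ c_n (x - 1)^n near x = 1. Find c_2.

[(x - 1)^0] = 1;  [(x - 1)^1] = -3;  [(x - 1)^2] = 6.

6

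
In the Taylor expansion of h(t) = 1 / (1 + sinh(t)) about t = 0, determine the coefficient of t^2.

1

Use the geometric series for the reciprocal, then substitute.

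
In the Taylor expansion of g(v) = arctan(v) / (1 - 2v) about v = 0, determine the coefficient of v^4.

Write out both Maclaurin series and multiply, keeping only the needed powers.
g(0) = 0
g′(0) = 1
g′′(0) = 4
g′′′(0) = 22
g^(4)(0) = 176

22/3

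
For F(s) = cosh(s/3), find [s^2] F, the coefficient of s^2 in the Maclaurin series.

1/18

Compute the successive derivatives at the expansion point and divide by k!.
[s^0] = 1;  [s^1] = 0;  [s^2] = 1/18.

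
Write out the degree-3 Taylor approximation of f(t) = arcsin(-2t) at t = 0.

f(0) = 0
f′(0) = -2
f′′(0) = 0
f′′′(0) = -8

-4*t^3/3 - 2*t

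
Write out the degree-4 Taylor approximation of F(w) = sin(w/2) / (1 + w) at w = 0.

-23*w^4/48 + 23*w^3/48 - w^2/2 + w/2

Take the Cauchy product of the two expansions.
[w^0] = 0;  [w^1] = 1/2;  [w^2] = -1/2;  [w^3] = 23/48;  [w^4] = -23/48.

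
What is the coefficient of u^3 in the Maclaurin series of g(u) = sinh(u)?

1/6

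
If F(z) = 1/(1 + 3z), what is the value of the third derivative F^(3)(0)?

-162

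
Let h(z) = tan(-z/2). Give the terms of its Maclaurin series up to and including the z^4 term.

h(0) = 0
h′(0) = -1/2
h′′(0) = 0
h′′′(0) = -1/4
h^(4)(0) = 0
Dividing each by k! gives the coefficients c_0, ..., c_4.

-z^3/24 - z/2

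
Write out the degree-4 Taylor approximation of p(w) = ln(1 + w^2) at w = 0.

-w^4/2 + w^2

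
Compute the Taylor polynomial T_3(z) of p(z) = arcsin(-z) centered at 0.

-z^3/6 - z

p(0) = 0
p′(0) = -1
p′′(0) = 0
p′′′(0) = -1
Dividing each by k! gives the coefficients c_0, ..., c_3.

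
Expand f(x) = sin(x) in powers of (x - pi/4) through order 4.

f(pi/4) = sqrt(2)/2
f′(pi/4) = sqrt(2)/2
f′′(pi/4) = -sqrt(2)/2
f′′′(pi/4) = -sqrt(2)/2
f^(4)(pi/4) = sqrt(2)/2

sqrt(2)*(x - pi/4)^4/48 - sqrt(2)*(x - pi/4)^3/12 - sqrt(2)*(x - pi/4)^2/4 + sqrt(2)*(x - pi/4)/2 + sqrt(2)/2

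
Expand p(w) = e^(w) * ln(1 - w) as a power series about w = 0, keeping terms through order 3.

Expand each factor separately, then convolve coefficients.
p(0) = 0
p′(0) = -1
p′′(0) = -3
p′′′(0) = -8

-4*w^3/3 - 3*w^2/2 - w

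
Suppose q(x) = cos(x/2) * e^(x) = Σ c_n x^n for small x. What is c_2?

3/8

Expand each factor separately, then convolve coefficients.
q(0) = 1
q′(0) = 1
q′′(0) = 3/4
Dividing each by k! gives the coefficients c_0, ..., c_2.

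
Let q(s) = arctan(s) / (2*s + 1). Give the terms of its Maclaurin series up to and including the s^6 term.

-446*s^6/15 + 223*s^5/15 - 22*s^4/3 + 11*s^3/3 - 2*s^2 + s

Expand 1/(denominator) as a geometric series and multiply by the numerator's series.
q(0) = 0
q′(0) = 1
q′′(0) = -4
q′′′(0) = 22
q^(4)(0) = -176
q^(5)(0) = 1784
q^(6)(0) = -21408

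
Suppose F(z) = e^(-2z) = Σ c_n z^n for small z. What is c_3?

c_3 = F′′′(0)/3! = -4/3.

-4/3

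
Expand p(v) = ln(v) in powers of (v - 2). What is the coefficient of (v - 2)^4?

-1/64

Apply the Taylor formula c_k = f^(k)(a)/k!.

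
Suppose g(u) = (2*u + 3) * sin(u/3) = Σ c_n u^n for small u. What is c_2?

2/3

Distribute the polynomial across the series and collect like powers.
g(0) = 0
g′(0) = 1
g′′(0) = 4/3
The Taylor polynomial is Σ g^(k)(0)/k! · u^k.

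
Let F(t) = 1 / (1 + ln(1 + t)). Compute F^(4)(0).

Write 1/(1+u) = 1 - u + u^2 - u^3 + ... and substitute the series for u.
The coefficient of t^4 in the expansion is 11/3, so F^(4)(0) = 4! * (11/3) = 88.

88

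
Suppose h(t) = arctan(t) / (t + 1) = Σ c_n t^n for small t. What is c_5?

Use 1/(1 - r) = Σ r^k on the denominator, then take the Cauchy product.
[t^0] = 0;  [t^1] = 1;  [t^2] = -1;  [t^3] = 2/3;  [t^4] = -2/3;  [t^5] = 13/15.
So c_5 = h^(5)(0)/5! = 13/15.

13/15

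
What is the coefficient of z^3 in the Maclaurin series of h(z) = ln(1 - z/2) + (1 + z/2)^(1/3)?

Expand each term separately and add.
[z^0] = 1;  [z^1] = -1/3;  [z^2] = -11/72;  [z^3] = -11/324.
So c_3 = h′′′(0)/3! = -11/324.

-11/324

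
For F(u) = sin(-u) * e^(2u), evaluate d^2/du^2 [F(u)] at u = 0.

-4

Take the Cauchy product of the two expansions.
From the series, [u^2] F = -2; multiply by 2! = 2 to get -4.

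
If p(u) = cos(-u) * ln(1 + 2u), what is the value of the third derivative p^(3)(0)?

10

Expand each factor separately, then convolve coefficients.
From the series, [u^3] p = 5/3; multiply by 3! = 6 to get 10.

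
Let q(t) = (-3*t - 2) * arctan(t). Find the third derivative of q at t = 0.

4

Multiply each power in the prefactor through the base expansion.
The coefficient of t^3 in the expansion is 2/3, so q′′′(0) = 3! * (2/3) = 4.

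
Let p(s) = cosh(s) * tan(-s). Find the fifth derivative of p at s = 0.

Write out both Maclaurin series and multiply, keeping only the needed powers.
The coefficient of s^5 in the expansion is -41/120, so p^(5)(0) = 5! * (-41/120) = -41.

-41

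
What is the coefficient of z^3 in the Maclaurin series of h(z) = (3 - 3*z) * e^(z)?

-1

Distribute the polynomial across the series and collect like powers.
h(0) = 3
h′(0) = 0
h′′(0) = -3
h′′′(0) = -6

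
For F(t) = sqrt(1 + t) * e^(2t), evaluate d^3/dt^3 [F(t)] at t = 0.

103/8

Expand each factor separately, then convolve coefficients.
The coefficient of t^3 in the expansion is 103/48, so F′′′(0) = 3! * (103/48) = 103/8.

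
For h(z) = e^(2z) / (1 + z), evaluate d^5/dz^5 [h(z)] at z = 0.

-8

Take the Cauchy product of the two expansions.
From the series, [z^5] h = -1/15; multiply by 5! = 120 to get -8.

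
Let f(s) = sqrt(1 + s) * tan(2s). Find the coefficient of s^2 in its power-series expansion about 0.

Expand each factor separately, then convolve coefficients.
[s^0] = 0;  [s^1] = 2;  [s^2] = 1.

1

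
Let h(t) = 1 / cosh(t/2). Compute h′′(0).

Divide the numerator series by the denominator series (power-series long division).
From the series, [t^2] h = -1/8; multiply by 2! = 2 to get -1/4.

-1/4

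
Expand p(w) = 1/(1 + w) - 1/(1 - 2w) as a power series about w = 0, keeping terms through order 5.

Combine the two series term by term.

-33*w^5 - 15*w^4 - 9*w^3 - 3*w^2 - 3*w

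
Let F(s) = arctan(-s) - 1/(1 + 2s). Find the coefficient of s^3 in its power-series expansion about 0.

25/3

Add the two expansions coefficient-wise.
[s^0] = -1;  [s^1] = 1;  [s^2] = -4;  [s^3] = 25/3.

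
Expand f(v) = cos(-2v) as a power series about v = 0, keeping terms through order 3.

Differentiate repeatedly and evaluate at the center.
[v^0] = 1;  [v^1] = 0;  [v^2] = -2;  [v^3] = 0.

1 - 2*v^2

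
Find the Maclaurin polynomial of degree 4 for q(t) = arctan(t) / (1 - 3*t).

Use 1/(1 - r) = Σ r^k on the denominator, then take the Cauchy product.
q(0) = 0
q′(0) = 1
q′′(0) = 6
q′′′(0) = 52
q^(4)(0) = 624
Then c_k = q^(k)(0)/k! gives each Taylor coefficient.

26*t^4 + 26*t^3/3 + 3*t^2 + t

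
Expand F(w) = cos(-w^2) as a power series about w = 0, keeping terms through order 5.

[w^0] = 1;  [w^1] = 0;  [w^2] = 0;  [w^3] = 0;  [w^4] = -1/2;  [w^5] = 0.

1 - w^4/2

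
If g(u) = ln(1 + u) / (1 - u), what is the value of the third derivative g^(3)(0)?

Write out both Maclaurin series and multiply, keeping only the needed powers.
From the series, [u^3] g = 5/6; multiply by 3! = 6 to get 5.

5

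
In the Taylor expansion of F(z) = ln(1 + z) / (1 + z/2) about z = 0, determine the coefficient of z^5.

Multiply the two series term by term and collect like powers.
F(0) = 0
F′(0) = 1
F′′(0) = -2
F′′′(0) = 5
F^(4)(0) = -16
F^(5)(0) = 64
So c_5 = F^(5)(0)/5! = 8/15.

8/15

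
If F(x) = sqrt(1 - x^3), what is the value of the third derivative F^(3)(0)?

From the series, [x^3] F = -1/2; multiply by 3! = 6 to get -3.

-3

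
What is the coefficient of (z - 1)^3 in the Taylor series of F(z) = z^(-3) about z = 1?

-10

F(1) = 1
F′(1) = -3
F′′(1) = 12
F′′′(1) = -60
So c_3 = F′′′(1)/3! = -10.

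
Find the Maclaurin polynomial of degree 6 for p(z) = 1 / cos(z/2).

61*z^6/46080 + 5*z^4/384 + z^2/8 + 1

Write the quotient as an unknown series and match coefficients against numerator = denominator · series.
[z^0] = 1;  [z^1] = 0;  [z^2] = 1/8;  [z^3] = 0;  [z^4] = 5/384;  [z^5] = 0;  [z^6] = 61/46080.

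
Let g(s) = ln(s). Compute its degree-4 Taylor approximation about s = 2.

-(s - 2)^4/64 + (s - 2)^3/24 - (s - 2)^2/8 + (s - 2)/2 + ln(2)

g(2) = ln(2)
g′(2) = 1/2
g′′(2) = -1/4
g′′′(2) = 1/4
g^(4)(2) = -3/8
Dividing each by k! gives the coefficients c_0, ..., c_4.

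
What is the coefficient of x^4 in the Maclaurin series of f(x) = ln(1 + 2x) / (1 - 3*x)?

Multiply the numerator's expansion by the denominator's geometric series.

40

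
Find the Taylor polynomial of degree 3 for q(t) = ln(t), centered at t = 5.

q(5) = ln(5)
q′(5) = 1/5
q′′(5) = -1/25
q′′′(5) = 2/125
Then c_k = q^(k)(5)/k! gives each Taylor coefficient.

(t - 5)^3/375 - (t - 5)^2/50 + (t - 5)/5 + ln(5)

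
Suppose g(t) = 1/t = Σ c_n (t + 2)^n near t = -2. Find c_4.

-1/32

Apply the Taylor formula c_k = f^(k)(a)/k!.
g(-2) = -1/2
g′(-2) = -1/4
g′′(-2) = -1/4
g′′′(-2) = -3/8
g^(4)(-2) = -3/4
So c_4 = g^(4)(-2)/4! = -1/32.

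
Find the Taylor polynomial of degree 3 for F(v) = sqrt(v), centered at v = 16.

(v - 16)^3/16384 - (v - 16)^2/512 + (v - 16)/8 + 4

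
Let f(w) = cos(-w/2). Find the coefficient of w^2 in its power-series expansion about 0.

[w^0] = 1;  [w^1] = 0;  [w^2] = -1/8.

-1/8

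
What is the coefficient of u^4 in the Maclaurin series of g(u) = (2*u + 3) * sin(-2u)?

8/3

Distribute the polynomial across the series and collect like powers.
g(0) = 0
g′(0) = -6
g′′(0) = -8
g′′′(0) = 24
g^(4)(0) = 64
So c_4 = g^(4)(0)/4! = 8/3.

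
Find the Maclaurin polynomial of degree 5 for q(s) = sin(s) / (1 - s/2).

7*s^5/240 + s^4/24 + s^3/12 + s^2/2 + s

Expand each factor separately, then convolve coefficients.
q(0) = 0
q′(0) = 1
q′′(0) = 1
q′′′(0) = 1/2
q^(4)(0) = 1
q^(5)(0) = 7/2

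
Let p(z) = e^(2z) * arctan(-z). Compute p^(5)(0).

-24

Write out both Maclaurin series and multiply, keeping only the needed powers.
The coefficient of z^5 in the expansion is -1/5, so p^(5)(0) = 5! * (-1/5) = -24.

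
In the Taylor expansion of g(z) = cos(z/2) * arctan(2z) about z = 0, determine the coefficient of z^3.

-35/12

Write out both Maclaurin series and multiply, keeping only the needed powers.
g(0) = 0
g′(0) = 2
g′′(0) = 0
g′′′(0) = -35/2
So c_3 = g′′′(0)/3! = -35/12.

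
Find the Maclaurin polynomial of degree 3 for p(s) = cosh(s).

s^2/2 + 1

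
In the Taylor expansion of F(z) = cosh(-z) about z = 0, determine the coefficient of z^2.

1/2

F(0) = 1
F′(0) = 0
F′′(0) = 1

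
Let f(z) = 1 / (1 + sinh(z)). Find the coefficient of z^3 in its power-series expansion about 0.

-7/6

Use the geometric series for the reciprocal, then substitute.
So c_3 = f′′′(0)/3! = -7/6.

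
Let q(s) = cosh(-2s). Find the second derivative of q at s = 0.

4

From the series, [s^2] q = 2; multiply by 2! = 2 to get 4.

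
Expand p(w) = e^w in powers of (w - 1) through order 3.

e*(w - 1)^3/6 + e*(w - 1)^2/2 + e*(w - 1) + e

Differentiate repeatedly and evaluate at the center.
[(w - 1)^0] = e;  [(w - 1)^1] = e;  [(w - 1)^2] = e/2;  [(w - 1)^3] = e/6.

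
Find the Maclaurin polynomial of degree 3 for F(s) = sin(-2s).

4*s^3/3 - 2*s

Apply the Taylor formula c_k = f^(k)(a)/k!.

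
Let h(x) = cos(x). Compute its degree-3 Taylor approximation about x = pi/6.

(x - pi/6)^3/12 - sqrt(3)*(x - pi/6)^2/4 - (x - pi/6)/2 + sqrt(3)/2

[(x - pi/6)^0] = sqrt(3)/2;  [(x - pi/6)^1] = -1/2;  [(x - pi/6)^2] = -sqrt(3)/4;  [(x - pi/6)^3] = 1/12.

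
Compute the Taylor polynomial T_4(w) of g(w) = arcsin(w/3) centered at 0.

Apply the Taylor formula c_k = f^(k)(a)/k!.
g(0) = 0
g′(0) = 1/3
g′′(0) = 0
g′′′(0) = 1/27
g^(4)(0) = 0
The Taylor polynomial is Σ g^(k)(0)/k! · w^k.

w^3/162 + w/3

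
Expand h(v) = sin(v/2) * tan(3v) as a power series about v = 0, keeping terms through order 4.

Multiply the two series term by term and collect like powers.
h(0) = 0
h′(0) = 0
h′′(0) = 3
h′′′(0) = 0
h^(4)(0) = 213/2

71*v^4/16 + 3*v^2/2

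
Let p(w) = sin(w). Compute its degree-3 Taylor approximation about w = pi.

p(pi) = 0
p′(pi) = -1
p′′(pi) = 0
p′′′(pi) = 1

(w - pi)^3/6 - (w - pi)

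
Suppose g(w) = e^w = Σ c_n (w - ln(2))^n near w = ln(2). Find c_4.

g(ln(2)) = 2
g′(ln(2)) = 2
g′′(ln(2)) = 2
g′′′(ln(2)) = 2
g^(4)(ln(2)) = 2
So c_4 = g^(4)(ln(2))/4! = 1/12.

1/12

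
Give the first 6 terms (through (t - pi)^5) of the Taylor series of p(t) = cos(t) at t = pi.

-(t - pi)^4/24 + (t - pi)^2/2 - 1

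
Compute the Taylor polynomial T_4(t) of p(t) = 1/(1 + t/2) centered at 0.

p(0) = 1
p′(0) = -1/2
p′′(0) = 1/2
p′′′(0) = -3/4
p^(4)(0) = 3/2
Dividing each by k! gives the coefficients c_0, ..., c_4.

t^4/16 - t^3/8 + t^2/4 - t/2 + 1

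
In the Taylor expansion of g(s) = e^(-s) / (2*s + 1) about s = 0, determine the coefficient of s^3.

Multiply the numerator's expansion by the denominator's geometric series.
g(0) = 1
g′(0) = -3
g′′(0) = 13
g′′′(0) = -79

-79/6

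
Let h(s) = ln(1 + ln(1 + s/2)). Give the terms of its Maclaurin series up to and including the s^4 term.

Plug the Maclaurin series of the inner function into that of the outer and collect terms.
h(0) = 0
h′(0) = 1/2
h′′(0) = -1/2
h′′′(0) = 7/8
h^(4)(0) = -35/16

-35*s^4/384 + 7*s^3/48 - s^2/4 + s/2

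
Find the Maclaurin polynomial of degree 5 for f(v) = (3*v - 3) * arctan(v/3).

-v^5/405 - v^4/27 + v^3/27 + v^2 - v

Shift and add copies of the series according to the polynomial's terms.
f(0) = 0
f′(0) = -1
f′′(0) = 2
f′′′(0) = 2/9
f^(4)(0) = -8/9
f^(5)(0) = -8/27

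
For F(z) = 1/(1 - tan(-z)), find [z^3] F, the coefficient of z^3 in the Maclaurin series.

-4/3

Plug the Maclaurin series of the inner function into that of the outer and collect terms.
F(0) = 1
F′(0) = -1
F′′(0) = 2
F′′′(0) = -8
So c_3 = F′′′(0)/3! = -4/3.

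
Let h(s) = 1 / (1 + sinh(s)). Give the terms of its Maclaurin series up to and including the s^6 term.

Write 1/(1+u) = 1 - u + u^2 - u^3 + ... and substitute the series for u.
h(0) = 1
h′(0) = -1
h′′(0) = 2
h′′′(0) = -7
h^(4)(0) = 32
h^(5)(0) = -181
h^(6)(0) = 1232

77*s^6/45 - 181*s^5/120 + 4*s^4/3 - 7*s^3/6 + s^2 - s + 1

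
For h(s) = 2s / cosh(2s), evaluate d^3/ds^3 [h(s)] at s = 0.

Write the quotient as an unknown series and match coefficients against numerator = denominator · series.
From the series, [s^3] h = -4; multiply by 3! = 6 to get -24.

-24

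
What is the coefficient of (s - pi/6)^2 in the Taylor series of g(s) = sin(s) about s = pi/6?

-1/4

[(s - pi/6)^0] = 1/2;  [(s - pi/6)^1] = sqrt(3)/2;  [(s - pi/6)^2] = -1/4.
So c_2 = g′′(pi/6)/2! = -1/4.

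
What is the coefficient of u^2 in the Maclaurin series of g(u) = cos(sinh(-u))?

Substitute the inner expansion into the outer series and collect powers.
g(0) = 1
g′(0) = 0
g′′(0) = -1
Dividing each by k! gives the coefficients c_0, ..., c_2.

-1/2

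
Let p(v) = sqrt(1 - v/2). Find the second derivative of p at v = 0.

-1/16

Apply the Taylor formula c_k = f^(k)(a)/k!.
The coefficient of v^2 in the expansion is -1/32, so p′′(0) = 2! * (-1/32) = -1/16.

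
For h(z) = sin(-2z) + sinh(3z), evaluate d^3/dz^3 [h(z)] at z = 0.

Expand each term separately and add.
From the series, [z^3] h = 35/6; multiply by 3! = 6 to get 35.

35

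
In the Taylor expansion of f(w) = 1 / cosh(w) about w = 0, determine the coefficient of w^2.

-1/2

Divide the numerator series by the denominator series (power-series long division).
So c_2 = f′′(0)/2! = -1/2.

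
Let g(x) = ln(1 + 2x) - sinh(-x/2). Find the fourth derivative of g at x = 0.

Add the two expansions coefficient-wise.
The coefficient of x^4 in the expansion is -4, so g^(4)(0) = 4! * (-4) = -96.

-96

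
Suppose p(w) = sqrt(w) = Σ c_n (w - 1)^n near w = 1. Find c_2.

Use the known series and substitute for the argument.
p(1) = 1
p′(1) = 1/2
p′′(1) = -1/4
So c_2 = p′′(1)/2! = -1/8.

-1/8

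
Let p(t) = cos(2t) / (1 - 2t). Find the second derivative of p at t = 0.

Take the Cauchy product of the two expansions.
From the series, [t^2] p = 2; multiply by 2! = 2 to get 4.

4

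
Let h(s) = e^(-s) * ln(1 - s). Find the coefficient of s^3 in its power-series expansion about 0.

-1/3

Take the Cauchy product of the two expansions.
h(0) = 0
h′(0) = -1
h′′(0) = 1
h′′′(0) = -2
So c_3 = h′′′(0)/3! = -1/3.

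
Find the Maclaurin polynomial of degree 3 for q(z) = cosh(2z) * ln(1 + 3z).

Multiply the two series term by term and collect like powers.
[z^0] = 0;  [z^1] = 3;  [z^2] = -9/2;  [z^3] = 15.

15*z^3 - 9*z^2/2 + 3*z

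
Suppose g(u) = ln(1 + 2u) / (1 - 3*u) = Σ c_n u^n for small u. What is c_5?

632/5

Expand 1/(denominator) as a geometric series and multiply by the numerator's series.
[u^0] = 0;  [u^1] = 2;  [u^2] = 4;  [u^3] = 44/3;  [u^4] = 40;  [u^5] = 632/5.
So c_5 = g^(5)(0)/5! = 632/5.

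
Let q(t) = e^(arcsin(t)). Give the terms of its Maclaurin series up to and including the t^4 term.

Compose series: expand the inner function first, then feed it into the outer expansion.

5*t^4/24 + t^3/3 + t^2/2 + t + 1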